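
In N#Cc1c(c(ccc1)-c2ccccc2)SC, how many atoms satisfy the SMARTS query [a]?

12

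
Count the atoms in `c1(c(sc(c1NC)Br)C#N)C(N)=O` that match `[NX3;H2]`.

Check the 13 heavy atoms by environment: 1× s (aromatic, H0, X2) → no; 4× c (aromatic, H0, X3) → no; 1× C (H0, X2) → no; 1× N (H0, X1) → no; 1× N (H1, X3) → no; 1× C (H3, X4) → no; 1× Br (H0, X1) → no; 1× C (H0, X3) → no; 1× O (H0, X1) → no; 1× N (H2, X3) → match.
That gives 1 matching atom.

1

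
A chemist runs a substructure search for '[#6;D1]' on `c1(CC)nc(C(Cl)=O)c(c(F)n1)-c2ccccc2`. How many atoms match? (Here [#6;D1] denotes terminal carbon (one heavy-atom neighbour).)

1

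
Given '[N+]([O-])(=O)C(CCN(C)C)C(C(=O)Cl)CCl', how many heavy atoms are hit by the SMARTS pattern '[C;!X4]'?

Check the 15 heavy atoms by environment: 7× C (X4) → no; 1× N (charge +1, X3) → no; 1× O (charge -1, X1) → no; 2× O (X1) → no; 1× C (X3) → match; 2× Cl (X1) → no; 1× N (X3) → no.
That gives 1 matching atom.

1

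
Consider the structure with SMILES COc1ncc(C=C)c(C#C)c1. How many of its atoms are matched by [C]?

5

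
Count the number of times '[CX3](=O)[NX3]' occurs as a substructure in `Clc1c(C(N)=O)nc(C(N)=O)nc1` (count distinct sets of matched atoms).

[CX3](=O)[NX3] is the SMARTS for an amide: a carbonyl carbon bonded to a trivalent nitrogen.
The molecule carries 2 separate instances of a primary amide (-C(=O)NH2) meeting every constraint; each maps to a distinct set of atoms, giving 2 matches.

2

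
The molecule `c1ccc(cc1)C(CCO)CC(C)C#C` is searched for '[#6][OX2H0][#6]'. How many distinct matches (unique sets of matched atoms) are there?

0

[#6][OX2H0][#6] is the SMARTS for an ether: an aliphatic oxygen bridging two carbons with no H on the oxygen.
The molecule has a hydroxyl group (-OH), but the oxygen has H1, not H0 bridging two carbons; nothing else fits, so there are 0 matches.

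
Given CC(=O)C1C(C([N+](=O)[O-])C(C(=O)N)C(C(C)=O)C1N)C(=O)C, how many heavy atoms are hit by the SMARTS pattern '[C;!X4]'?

4

The query [C;!X4] means: aliphatic carbon that does not have four total connections.
Check the 22 heavy atoms by environment: 9× C (X4) → no; 4× C (X3) → match; 5× O (X1) → no; 2× N (X3) → no; 1× N (charge +1, X3) → no; 1× O (charge -1, X1) → no.
That gives 4 matching atoms.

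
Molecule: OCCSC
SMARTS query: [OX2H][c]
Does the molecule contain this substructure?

The pattern [OX2H][c] describes a hydroxyl oxygen attached to an aromatic carbon — a phenol.
The closest candidate here is a hydroxyl group (-OH), but the -OH is on an aliphatic carbon, not an aromatic c. No other fragment satisfies the full query, so there is no match.

No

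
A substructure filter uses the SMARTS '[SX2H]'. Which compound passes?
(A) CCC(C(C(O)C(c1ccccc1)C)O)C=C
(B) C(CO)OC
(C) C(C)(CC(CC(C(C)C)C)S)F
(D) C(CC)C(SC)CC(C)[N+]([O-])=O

C

[SX2H] describes an aliphatic sulfur with two connections, one being H (a thiol).
(A) has a hydroxyl group (-OH) but it is an -OH, not an -SH.
(B) has a hydroxyl group (-OH) but it is an -OH, not an -SH.
(C) contains a thiol (-SH), which satisfies every atom and bond constraint.
(D) has a methylthio ether (-SCH3) but the sulfur has H0 (bonded to two carbons), not H1.
So the answer is (C).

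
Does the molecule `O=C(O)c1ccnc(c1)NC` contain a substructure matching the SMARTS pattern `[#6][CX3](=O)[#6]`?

No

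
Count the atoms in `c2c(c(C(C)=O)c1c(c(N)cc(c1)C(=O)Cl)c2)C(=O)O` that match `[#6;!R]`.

4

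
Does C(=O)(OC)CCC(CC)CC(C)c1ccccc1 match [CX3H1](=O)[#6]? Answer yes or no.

No

The pattern [CX3H1](=O)[#6] describes an sp2 carbon with one H, double-bonded to O and single-bonded to carbon — an aldehyde.
The closest candidate here is a methyl-ester group (-C(=O)OCH3), but the carbonyl carbon has H0, not H1. No other fragment satisfies the full query, so there is no match.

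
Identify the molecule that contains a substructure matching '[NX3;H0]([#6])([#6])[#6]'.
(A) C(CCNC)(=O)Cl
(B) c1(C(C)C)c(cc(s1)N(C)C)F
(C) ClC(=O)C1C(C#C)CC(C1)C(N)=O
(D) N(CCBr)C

[NX3;H0]([#6])([#6])[#6] describes a trivalent nitrogen with no H, bonded to three carbons (a tertiary amine).
(A) has an N-methylamino group (-NHCH3) but the nitrogen still has one H (H1), not H0.
(B) contains a dimethylamino group (-N(CH3)2), which satisfies every atom and bond constraint.
(C) has a primary amide (-C(=O)NH2) but the amide nitrogen has H2 and only one carbon neighbour.
(D) has an N-methylamino group (-NHCH3) but the nitrogen still has one H (H1), not H0.
So the answer is (B).

B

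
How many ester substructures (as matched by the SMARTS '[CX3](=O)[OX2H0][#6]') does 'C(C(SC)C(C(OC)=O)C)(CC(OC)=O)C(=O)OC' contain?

[CX3](=O)[OX2H0][#6] is the SMARTS for an ester: a carbonyl carbon bonded to an oxygen that is itself bonded to carbon (no H on that O).
The molecule carries 3 separate instances of a methyl-ester group (-C(=O)OCH3) meeting every constraint; each maps to a distinct set of atoms, giving 3 matches.

3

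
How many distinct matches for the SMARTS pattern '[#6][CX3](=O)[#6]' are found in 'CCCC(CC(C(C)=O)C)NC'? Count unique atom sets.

1

[#6][CX3](=O)[#6] is the SMARTS for a ketone: a carbonyl carbon (no H) flanked by two carbons.
Exactly one fragment in the molecule meets all constraints, giving 1 match.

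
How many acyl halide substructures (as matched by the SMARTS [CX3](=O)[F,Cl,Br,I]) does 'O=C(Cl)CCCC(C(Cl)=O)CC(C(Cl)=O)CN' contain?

3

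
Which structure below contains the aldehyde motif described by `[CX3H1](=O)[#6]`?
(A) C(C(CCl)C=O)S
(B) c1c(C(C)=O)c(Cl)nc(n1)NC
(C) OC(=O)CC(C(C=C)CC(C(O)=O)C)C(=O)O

[CX3H1](=O)[#6] describes an sp2 carbon with one H, double-bonded to O and single-bonded to carbon (an aldehyde).
(A) contains an aldehyde (-CHO), which satisfies every atom and bond constraint.
(B) has an acetyl/ketone group (-C(=O)CH3) but the carbonyl carbon has H0 (two carbon neighbours), not H1.
(C) has a carboxylic acid group (-C(=O)OH) but the carbonyl carbon has H0 and is bonded to O, not H1.
So the answer is (A).

A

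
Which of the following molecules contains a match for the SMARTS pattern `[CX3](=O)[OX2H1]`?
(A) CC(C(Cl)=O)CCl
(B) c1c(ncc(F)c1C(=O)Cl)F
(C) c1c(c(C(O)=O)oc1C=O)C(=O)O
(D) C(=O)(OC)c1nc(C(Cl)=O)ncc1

C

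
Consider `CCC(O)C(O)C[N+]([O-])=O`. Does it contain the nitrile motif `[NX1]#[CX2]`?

No

The pattern [NX1]#[CX2] describes a nitrogen triple-bonded to a two-connected carbon — a nitrile.
The closest candidate here is a nitro group (-[N+](=O)[O-]), but there is no C#N triple bond. No other fragment satisfies the full query, so there is no match.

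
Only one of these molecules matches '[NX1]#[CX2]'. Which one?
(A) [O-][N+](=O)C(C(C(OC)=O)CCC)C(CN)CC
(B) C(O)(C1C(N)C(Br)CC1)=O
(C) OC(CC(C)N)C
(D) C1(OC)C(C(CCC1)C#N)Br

D

[NX1]#[CX2] describes a nitrogen triple-bonded to a two-connected carbon (a nitrile).
(A) has a nitro group (-[N+](=O)[O-]) but there is no C#N triple bond.
(B) has a primary amino group (-NH2) but the nitrogen is NX3 (three connections), not NX1 triple-bonded.
(C) has a primary amino group (-NH2) but the nitrogen is NX3 (three connections), not NX1 triple-bonded.
(D) contains a nitrile (-C#N), which satisfies every atom and bond constraint.
So the answer is (D).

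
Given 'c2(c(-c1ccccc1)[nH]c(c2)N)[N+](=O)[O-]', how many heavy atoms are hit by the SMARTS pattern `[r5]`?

5

The query [r5] means: r5 matches atoms in a five-membered ring.
Check the 15 heavy atoms by environment: 1× n (aromatic, in 5-ring) → match; 4× c (aromatic, in 5-ring) → match; 6× c (aromatic, in 6-ring) → no; 1× N (acyclic) → no; 1× N (charge +1, acyclic) → no; 1× O (charge -1, acyclic) → no; 1× O (acyclic) → no.
Summing the matching environments: 1 + 4 = 5 matching atoms.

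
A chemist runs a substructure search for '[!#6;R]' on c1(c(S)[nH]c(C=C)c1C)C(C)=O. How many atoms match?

1

The query [!#6;R] means: non-carbon atom that is part of a ring.
Check the 12 heavy atoms by environment: 1× n (aromatic, in 5-ring) → match; 4× c (aromatic, in 5-ring) → no; 5× C (acyclic) → no; 1× O (acyclic) → no; 1× S (acyclic) → no.
That gives 1 matching atom.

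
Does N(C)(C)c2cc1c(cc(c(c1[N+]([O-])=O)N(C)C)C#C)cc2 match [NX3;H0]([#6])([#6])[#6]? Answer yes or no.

Yes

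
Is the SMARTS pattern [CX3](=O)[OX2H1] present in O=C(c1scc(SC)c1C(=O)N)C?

No

The pattern [CX3](=O)[OX2H1] describes an sp2 carbon double-bonded to O and single-bonded to an -OH oxygen — a carboxylic acid.
The closest candidate here is a primary amide (-C(=O)NH2), but the carbonyl is bonded to N, not to an -OH oxygen. No other fragment satisfies the full query, so there is no match.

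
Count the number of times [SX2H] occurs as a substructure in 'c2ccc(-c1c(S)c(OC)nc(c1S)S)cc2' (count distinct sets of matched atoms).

3

[SX2H] is the SMARTS for a thiol: an aliphatic sulfur with two connections, one being H.
The molecule carries 3 separate instances of a thiol (-SH) meeting every constraint; each maps to a distinct set of atoms, giving 3 matches.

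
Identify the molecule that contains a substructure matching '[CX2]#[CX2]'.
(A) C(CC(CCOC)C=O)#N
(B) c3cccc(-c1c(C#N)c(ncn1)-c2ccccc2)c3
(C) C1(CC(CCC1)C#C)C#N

C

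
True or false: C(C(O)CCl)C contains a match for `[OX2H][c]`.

False

The pattern [OX2H][c] describes a hydroxyl oxygen attached to an aromatic carbon — a phenol.
The closest candidate here is a hydroxyl group (-OH), but the -OH is on an aliphatic carbon, not an aromatic c. No other fragment satisfies the full query, so there is no match.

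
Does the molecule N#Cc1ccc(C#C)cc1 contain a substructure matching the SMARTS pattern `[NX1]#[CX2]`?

Yes

The pattern [NX1]#[CX2] describes a nitrogen triple-bonded to a two-connected carbon — a nitrile.
The molecule carries a nitrile (-C#N), whose atoms satisfy every constraint of the query, so the pattern matches.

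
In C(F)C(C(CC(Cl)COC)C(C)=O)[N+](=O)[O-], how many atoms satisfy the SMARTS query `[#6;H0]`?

1

The query [#6;H0] means: any carbon with no attached hydrogen.
Check the 16 heavy atoms by environment: 3× C (H2) → no; 3× C (H1) → no; 1× C (H0) → match; 3× O (H0) → no; 2× C (H3) → no; 1× F (H0) → no; 1× Cl (H0) → no; 1× N (charge +1, H0) → no; 1× O (charge -1, H0) → no.
That gives 1 matching atom.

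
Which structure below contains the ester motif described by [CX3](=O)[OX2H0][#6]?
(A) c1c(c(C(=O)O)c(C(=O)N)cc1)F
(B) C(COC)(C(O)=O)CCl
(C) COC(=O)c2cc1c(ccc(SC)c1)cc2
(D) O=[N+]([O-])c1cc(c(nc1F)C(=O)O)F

C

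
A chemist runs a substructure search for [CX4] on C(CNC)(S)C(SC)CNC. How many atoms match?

The query [CX4] means: C with X4: aliphatic carbon with exactly 4 total connections (bonds + H).
Check the 11 heavy atoms by environment: 7× C (X4) → match; 2× N (X3) → no; 2× S (X2) → no.
That gives 7 matching atoms.

7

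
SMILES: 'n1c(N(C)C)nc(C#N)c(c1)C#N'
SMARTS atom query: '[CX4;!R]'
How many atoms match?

Check the 13 heavy atoms by environment: 2× n (aromatic, X2, in 6-ring) → no; 4× c (aromatic, X3, in 6-ring) → no; 1× N (X3, acyclic) → no; 2× C (X4, acyclic) → match; 2× C (X2, acyclic) → no; 2× N (X1, acyclic) → no.
That gives 2 matching atoms.

2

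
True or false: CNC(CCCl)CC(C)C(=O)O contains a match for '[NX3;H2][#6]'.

False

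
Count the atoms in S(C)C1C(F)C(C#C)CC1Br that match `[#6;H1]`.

5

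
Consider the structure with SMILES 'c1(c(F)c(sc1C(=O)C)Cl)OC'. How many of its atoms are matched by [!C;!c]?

Check the 12 heavy atoms by environment: 1× s (aromatic) → match; 4× c (aromatic) → no; 3× C → no; 2× O → match; 1× F → match; 1× Cl → match.
Summing the matching environments: 1 + 2 + 1 + 1 = 5 matching atoms.

5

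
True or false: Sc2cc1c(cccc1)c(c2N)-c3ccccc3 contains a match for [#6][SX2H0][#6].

False

The pattern [#6][SX2H0][#6] describes an aliphatic sulfur bridging two carbons with no H on the sulfur — a thioether.
The closest candidate here is a thiol (-SH), but the sulfur has H1, not H0 bridging two carbons. No other fragment satisfies the full query, so there is no match.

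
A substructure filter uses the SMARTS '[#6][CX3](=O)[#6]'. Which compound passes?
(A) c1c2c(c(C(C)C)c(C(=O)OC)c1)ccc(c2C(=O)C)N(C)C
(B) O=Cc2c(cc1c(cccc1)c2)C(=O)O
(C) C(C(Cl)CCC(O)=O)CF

[#6][CX3](=O)[#6] describes a carbonyl carbon (no H) flanked by two carbons (a ketone).
(A) contains an acetyl/ketone group (-C(=O)CH3), which satisfies every atom and bond constraint.
(B) has an aldehyde (-CHO) but the carbonyl carbon has H1, so it is not flanked by two carbons.
(C) has a carboxylic acid group (-C(=O)OH) but one neighbour of the carbonyl carbon is O, not C.
So the answer is (A).

A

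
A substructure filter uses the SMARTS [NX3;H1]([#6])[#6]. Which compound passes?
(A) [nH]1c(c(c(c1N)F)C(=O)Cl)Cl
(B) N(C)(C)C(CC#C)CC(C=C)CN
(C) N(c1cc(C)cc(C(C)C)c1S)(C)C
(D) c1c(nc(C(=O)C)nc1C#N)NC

D

[NX3;H1]([#6])[#6] describes a trivalent nitrogen with one H, bonded to two carbons (a secondary amine).
(A) has a primary amino group (-NH2) but the nitrogen has H2 and only one carbon neighbour.
(B) has a primary amino group (-NH2) but the nitrogen has H2 and only one carbon neighbour.
(C) has a dimethylamino group (-N(CH3)2) but the nitrogen has H0, not H1.
(D) contains an N-methylamino group (-NHCH3), which satisfies every atom and bond constraint.
So the answer is (D).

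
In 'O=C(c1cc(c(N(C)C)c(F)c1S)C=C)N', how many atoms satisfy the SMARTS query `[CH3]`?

The query [CH3] means: aliphatic carbon with exactly three hydrogens.
Check the 16 heavy atoms by environment: 5× c (aromatic, H0) → no; 1× c (aromatic, H1) → no; 1× C (H1) → no; 1× C (H2) → no; 1× S (H1) → no; 1× C (H0) → no; 1× O (H0) → no; 1× N (H2) → no; 1× N (H0) → no; 2× C (H3) → match; 1× F (H0) → no.
That gives 2 matching atoms.

2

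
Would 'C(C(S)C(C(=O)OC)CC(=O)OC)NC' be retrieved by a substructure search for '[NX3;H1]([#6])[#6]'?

The pattern [NX3;H1]([#6])[#6] describes a trivalent nitrogen with one H, bonded to two carbons — a secondary amine.
The molecule carries an N-methylamino group (-NHCH3), whose atoms satisfy every constraint of the query, so the pattern matches.

Yes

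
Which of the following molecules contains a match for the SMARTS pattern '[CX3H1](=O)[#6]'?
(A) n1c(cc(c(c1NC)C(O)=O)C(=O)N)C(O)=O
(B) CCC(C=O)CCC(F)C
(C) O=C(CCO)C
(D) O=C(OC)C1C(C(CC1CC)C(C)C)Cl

B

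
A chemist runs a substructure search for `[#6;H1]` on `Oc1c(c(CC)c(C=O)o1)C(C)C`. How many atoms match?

2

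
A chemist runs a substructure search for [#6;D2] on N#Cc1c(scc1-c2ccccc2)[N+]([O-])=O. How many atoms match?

The query [#6;D2] means: any carbon bonded to exactly two heavy atoms.
Check the 16 heavy atoms by environment: 1× s (aromatic, D2) → no; 4× c (aromatic, D3) → no; 6× c (aromatic, D2) → match; 1× N (charge +1, D3) → no; 1× O (charge -1, D1) → no; 1× O (D1) → no; 1× C (D2) → match; 1× N (D1) → no.
Summing the matching environments: 6 + 1 = 7 matching atoms.

7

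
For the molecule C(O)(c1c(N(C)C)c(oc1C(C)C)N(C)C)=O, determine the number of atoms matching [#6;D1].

6

Check the 17 heavy atoms by environment: 1× o (aromatic, D2) → no; 4× c (aromatic, D3) → no; 2× C (D3) → no; 2× O (D1) → no; 2× N (D3) → no; 6× C (D1) → match.
That gives 6 matching atoms.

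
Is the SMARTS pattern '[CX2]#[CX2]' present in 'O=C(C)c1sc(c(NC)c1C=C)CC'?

No

The pattern [CX2]#[CX2] describes a carbon-carbon triple bond — an alkyne.
The closest candidate here is a vinyl group (-CH=CH2), but the C=C is a double bond; both carbons are CX3, not CX2. No other fragment satisfies the full query, so there is no match.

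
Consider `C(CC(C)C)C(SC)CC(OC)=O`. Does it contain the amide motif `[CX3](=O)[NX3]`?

The pattern [CX3](=O)[NX3] describes a carbonyl carbon bonded to a trivalent nitrogen — an amide.
The closest candidate here is a methyl-ester group (-C(=O)OCH3), but the carbonyl is bonded to O, not to an NX3 nitrogen. No other fragment satisfies the full query, so there is no match.

No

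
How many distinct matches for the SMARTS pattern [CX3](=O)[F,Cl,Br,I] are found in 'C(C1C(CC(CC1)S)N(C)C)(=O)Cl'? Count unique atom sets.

[CX3](=O)[F,Cl,Br,I] is the SMARTS for an acyl halide: a carbonyl carbon bonded to a halogen.
Exactly one fragment in the molecule meets all constraints, giving 1 match.

1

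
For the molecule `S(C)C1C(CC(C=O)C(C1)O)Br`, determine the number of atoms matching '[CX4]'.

The query [CX4] means: C with X4: aliphatic carbon with exactly 4 total connections (bonds + H).
Check the 12 heavy atoms by environment: 7× C (X4) → match; 1× O (X2) → no; 1× C (X3) → no; 1× O (X1) → no; 1× Br (X1) → no; 1× S (X2) → no.
That gives 7 matching atoms.

7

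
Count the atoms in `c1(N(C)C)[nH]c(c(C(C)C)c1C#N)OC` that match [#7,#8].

4

The query [#7,#8] means: nitrogen or oxygen (comma = OR).
Check the 15 heavy atoms by environment: 1× n (aromatic) → match; 4× c (aromatic) → no; 1× O → match; 7× C → no; 2× N → match.
Summing the matching environments: 1 + 1 + 2 = 4 matching atoms.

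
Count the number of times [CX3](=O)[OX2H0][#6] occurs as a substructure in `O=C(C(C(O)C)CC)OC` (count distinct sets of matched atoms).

1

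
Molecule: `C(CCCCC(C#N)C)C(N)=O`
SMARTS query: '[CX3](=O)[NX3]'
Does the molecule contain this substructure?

Yes

The pattern [CX3](=O)[NX3] describes a carbonyl carbon bonded to a trivalent nitrogen — an amide.
The molecule carries a primary amide (-C(=O)NH2), whose atoms satisfy every constraint of the query, so the pattern matches.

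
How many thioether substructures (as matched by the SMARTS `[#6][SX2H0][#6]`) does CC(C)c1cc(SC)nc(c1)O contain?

[#6][SX2H0][#6] is the SMARTS for a thioether: an aliphatic sulfur bridging two carbons with no H on the sulfur.
Exactly one fragment in the molecule meets all constraints, giving 1 match.

1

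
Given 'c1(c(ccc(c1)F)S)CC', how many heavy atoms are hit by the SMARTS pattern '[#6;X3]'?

6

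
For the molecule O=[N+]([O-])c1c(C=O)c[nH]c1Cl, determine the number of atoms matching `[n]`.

1

Check the 11 heavy atoms by environment: 1× n (aromatic) → match; 4× c (aromatic) → no; 1× N (charge +1) → no; 1× O (charge -1) → no; 2× O → no; 1× C → no; 1× Cl → no.
That gives 1 matching atom.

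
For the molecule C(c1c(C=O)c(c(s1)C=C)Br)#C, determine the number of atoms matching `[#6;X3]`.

7

The query [#6;X3] means: any carbon (aromatic or not) with three total connections.
Check the 12 heavy atoms by environment: 1× s (aromatic, X2) → no; 4× c (aromatic, X3) → match; 3× C (X3) → match; 2× C (X2) → no; 1× O (X1) → no; 1× Br (X1) → no.
Summing the matching environments: 4 + 3 = 7 matching atoms.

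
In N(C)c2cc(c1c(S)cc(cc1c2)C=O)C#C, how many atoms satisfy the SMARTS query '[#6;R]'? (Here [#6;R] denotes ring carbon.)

The query [#6;R] means: carbon that is part of a ring.
Check the 17 heavy atoms by environment: 10× c (aromatic, in 6-ring) → match; 1× S (acyclic) → no; 4× C (acyclic) → no; 1× O (acyclic) → no; 1× N (acyclic) → no.
That gives 10 matching atoms.

10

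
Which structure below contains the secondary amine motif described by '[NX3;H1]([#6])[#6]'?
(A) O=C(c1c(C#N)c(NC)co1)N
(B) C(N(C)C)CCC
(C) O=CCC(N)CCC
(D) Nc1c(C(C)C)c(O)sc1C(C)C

A

[NX3;H1]([#6])[#6] describes a trivalent nitrogen with one H, bonded to two carbons (a secondary amine).
(A) contains an N-methylamino group (-NHCH3), which satisfies every atom and bond constraint.
(B) has a dimethylamino group (-N(CH3)2) but the nitrogen has H0, not H1.
(C) has a primary amino group (-NH2) but the nitrogen has H2 and only one carbon neighbour.
(D) has a primary amino group (-NH2) but the nitrogen has H2 and only one carbon neighbour.
So the answer is (A).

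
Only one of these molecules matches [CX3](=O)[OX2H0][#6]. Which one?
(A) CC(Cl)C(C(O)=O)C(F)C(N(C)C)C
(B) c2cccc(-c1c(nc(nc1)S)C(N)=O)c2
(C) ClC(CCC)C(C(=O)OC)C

C

[CX3](=O)[OX2H0][#6] describes a carbonyl carbon bonded to an oxygen that is itself bonded to carbon (no H on that O) (an ester).
(A) has a carboxylic acid group (-C(=O)OH) but the singly-bonded O carries H (OX2H1, not H0).
(B) has a primary amide (-C(=O)NH2) but the carbonyl is bonded to N, not to an O-C linkage.
(C) contains a methyl-ester group (-C(=O)OCH3), which satisfies every atom and bond constraint.
So the answer is (C).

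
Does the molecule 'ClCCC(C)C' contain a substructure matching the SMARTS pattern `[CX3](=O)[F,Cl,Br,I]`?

No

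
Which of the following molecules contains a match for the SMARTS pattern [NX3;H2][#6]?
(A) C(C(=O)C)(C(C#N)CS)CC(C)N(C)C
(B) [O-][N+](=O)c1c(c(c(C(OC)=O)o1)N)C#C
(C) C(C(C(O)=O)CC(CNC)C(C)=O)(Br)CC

B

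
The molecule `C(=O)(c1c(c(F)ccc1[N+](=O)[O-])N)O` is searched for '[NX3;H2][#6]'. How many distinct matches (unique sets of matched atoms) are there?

[NX3;H2][#6] is the SMARTS for a primary amine: a trivalent nitrogen with two H attached to carbon.
Exactly one fragment in the molecule meets all constraints, giving 1 match.

1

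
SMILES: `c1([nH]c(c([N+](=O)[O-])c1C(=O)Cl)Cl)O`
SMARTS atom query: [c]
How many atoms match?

4

The query [c] means: lowercase c matches aromatic carbon only.
Check the 13 heavy atoms by environment: 1× n (aromatic) → no; 4× c (aromatic) → match; 2× Cl → no; 1× N (charge +1) → no; 1× O (charge -1) → no; 3× O → no; 1× C → no.
That gives 4 matching atoms.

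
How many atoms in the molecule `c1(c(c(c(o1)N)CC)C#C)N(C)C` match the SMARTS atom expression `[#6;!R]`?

The query [#6;!R] means: carbon not in any ring.
Check the 13 heavy atoms by environment: 1× o (aromatic, in 5-ring) → no; 4× c (aromatic, in 5-ring) → no; 6× C (acyclic) → match; 2× N (acyclic) → no.
That gives 6 matching atoms.

6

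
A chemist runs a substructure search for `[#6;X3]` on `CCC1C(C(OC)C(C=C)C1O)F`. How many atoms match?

2

The query [#6;X3] means: any carbon (aromatic or not) with three total connections.
Check the 13 heavy atoms by environment: 8× C (X4) → no; 2× O (X2) → no; 2× C (X3) → match; 1× F (X1) → no.
That gives 2 matching atoms.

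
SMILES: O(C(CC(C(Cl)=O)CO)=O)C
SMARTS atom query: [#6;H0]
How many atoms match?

2

The query [#6;H0] means: any carbon with no attached hydrogen.
Check the 11 heavy atoms by environment: 2× C (H2) → no; 1× C (H1) → no; 2× C (H0) → match; 3× O (H0) → no; 1× Cl (H0) → no; 1× O (H1) → no; 1× C (H3) → no.
That gives 2 matching atoms.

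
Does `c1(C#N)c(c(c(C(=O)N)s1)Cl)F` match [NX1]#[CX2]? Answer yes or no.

Yes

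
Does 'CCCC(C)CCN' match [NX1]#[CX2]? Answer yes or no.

The pattern [NX1]#[CX2] describes a nitrogen triple-bonded to a two-connected carbon — a nitrile.
The closest candidate here is a primary amino group (-NH2), but the nitrogen is NX3 (three connections), not NX1 triple-bonded. No other fragment satisfies the full query, so there is no match.

No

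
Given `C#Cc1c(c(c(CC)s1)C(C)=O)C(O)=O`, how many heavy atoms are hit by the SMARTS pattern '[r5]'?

Check the 15 heavy atoms by environment: 1× s (aromatic, in 5-ring) → match; 4× c (aromatic, in 5-ring) → match; 7× C (acyclic) → no; 3× O (acyclic) → no.
Summing the matching environments: 1 + 4 = 5 matching atoms.

5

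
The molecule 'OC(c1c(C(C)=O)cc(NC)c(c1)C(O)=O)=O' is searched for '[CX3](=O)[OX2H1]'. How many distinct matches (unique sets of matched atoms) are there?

2

[CX3](=O)[OX2H1] is the SMARTS for a carboxylic acid: an sp2 carbon double-bonded to O and single-bonded to an -OH oxygen.
The molecule carries 2 separate instances of a carboxylic acid group (-C(=O)OH) meeting every constraint; each maps to a distinct set of atoms, giving 2 matches.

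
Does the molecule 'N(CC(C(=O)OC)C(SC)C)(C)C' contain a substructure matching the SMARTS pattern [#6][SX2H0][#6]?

The pattern [#6][SX2H0][#6] describes an aliphatic sulfur bridging two carbons with no H on the sulfur — a thioether.
The molecule carries a methylthio ether (-SCH3), whose atoms satisfy every constraint of the query, so the pattern matches.

Yes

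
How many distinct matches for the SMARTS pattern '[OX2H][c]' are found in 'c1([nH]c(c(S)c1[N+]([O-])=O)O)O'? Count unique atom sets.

[OX2H][c] is the SMARTS for a phenol: a hydroxyl oxygen attached to an aromatic carbon.
The molecule carries 2 separate instances of a hydroxyl group (-OH) meeting every constraint; each maps to a distinct set of atoms, giving 2 matches.

2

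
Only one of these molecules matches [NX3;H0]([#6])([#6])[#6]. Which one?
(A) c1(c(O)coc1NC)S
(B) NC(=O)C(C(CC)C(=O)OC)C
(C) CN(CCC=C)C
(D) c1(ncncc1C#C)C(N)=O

[NX3;H0]([#6])([#6])[#6] describes a trivalent nitrogen with no H, bonded to three carbons (a tertiary amine).
(A) has an N-methylamino group (-NHCH3) but the nitrogen still has one H (H1), not H0.
(B) has a primary amide (-C(=O)NH2) but the amide nitrogen has H2 and only one carbon neighbour.
(C) contains a dimethylamino group (-N(CH3)2), which satisfies every atom and bond constraint.
(D) has a primary amide (-C(=O)NH2) but the amide nitrogen has H2 and only one carbon neighbour.
So the answer is (C).

C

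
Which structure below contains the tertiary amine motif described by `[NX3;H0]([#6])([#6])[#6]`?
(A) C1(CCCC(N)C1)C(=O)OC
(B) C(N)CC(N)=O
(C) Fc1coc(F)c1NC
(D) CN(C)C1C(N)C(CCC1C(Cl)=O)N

D

[NX3;H0]([#6])([#6])[#6] describes a trivalent nitrogen with no H, bonded to three carbons (a tertiary amine).
(A) has a primary amino group (-NH2) but the nitrogen has H2, not H0 with three carbons.
(B) has a primary amide (-C(=O)NH2) but the amide nitrogen has H2 and only one carbon neighbour.
(C) has an N-methylamino group (-NHCH3) but the nitrogen still has one H (H1), not H0.
(D) contains a dimethylamino group (-N(CH3)2), which satisfies every atom and bond constraint.
So the answer is (D).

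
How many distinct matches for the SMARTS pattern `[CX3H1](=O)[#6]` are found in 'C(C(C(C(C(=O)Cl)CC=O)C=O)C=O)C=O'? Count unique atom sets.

4

[CX3H1](=O)[#6] is the SMARTS for an aldehyde: an sp2 carbon with one H, double-bonded to O and single-bonded to carbon.
The molecule carries 4 separate instances of an aldehyde (-CHO) meeting every constraint; each maps to a distinct set of atoms, giving 4 matches.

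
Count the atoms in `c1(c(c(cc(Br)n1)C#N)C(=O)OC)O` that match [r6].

6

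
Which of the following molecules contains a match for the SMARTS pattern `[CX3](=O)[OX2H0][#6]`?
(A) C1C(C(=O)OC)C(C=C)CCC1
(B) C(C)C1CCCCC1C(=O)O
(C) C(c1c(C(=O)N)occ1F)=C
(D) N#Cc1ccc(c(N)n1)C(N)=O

A

[CX3](=O)[OX2H0][#6] describes a carbonyl carbon bonded to an oxygen that is itself bonded to carbon (no H on that O) (an ester).
(A) contains a methyl-ester group (-C(=O)OCH3), which satisfies every atom and bond constraint.
(B) has a carboxylic acid group (-C(=O)OH) but the singly-bonded O carries H (OX2H1, not H0).
(C) has a primary amide (-C(=O)NH2) but the carbonyl is bonded to N, not to an O-C linkage.
(D) has a primary amide (-C(=O)NH2) but the carbonyl is bonded to N, not to an O-C linkage.
So the answer is (A).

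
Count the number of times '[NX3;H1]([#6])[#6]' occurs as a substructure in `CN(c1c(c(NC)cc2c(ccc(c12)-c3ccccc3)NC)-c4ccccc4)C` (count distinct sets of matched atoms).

[NX3;H1]([#6])[#6] is the SMARTS for a secondary amine: a trivalent nitrogen with one H, bonded to two carbons.
The molecule carries 2 separate instances of an N-methylamino group (-NHCH3) meeting every constraint; each maps to a distinct set of atoms, giving 2 matches.

2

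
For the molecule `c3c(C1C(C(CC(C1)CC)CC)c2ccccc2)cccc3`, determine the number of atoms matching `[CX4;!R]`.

4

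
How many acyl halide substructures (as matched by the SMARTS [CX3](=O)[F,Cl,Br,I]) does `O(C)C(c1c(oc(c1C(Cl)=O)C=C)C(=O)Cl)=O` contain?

[CX3](=O)[F,Cl,Br,I] is the SMARTS for an acyl halide: a carbonyl carbon bonded to a halogen.
The molecule carries 2 separate instances of an acyl chloride (-C(=O)Cl) meeting every constraint; each maps to a distinct set of atoms, giving 2 matches.

2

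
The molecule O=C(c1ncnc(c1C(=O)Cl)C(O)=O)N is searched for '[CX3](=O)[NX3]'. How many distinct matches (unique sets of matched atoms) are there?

1

[CX3](=O)[NX3] is the SMARTS for an amide: a carbonyl carbon bonded to a trivalent nitrogen.
Exactly one fragment in the molecule meets all constraints, giving 1 match.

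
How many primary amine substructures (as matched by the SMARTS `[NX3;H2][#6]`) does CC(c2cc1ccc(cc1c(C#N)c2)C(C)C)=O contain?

0

[NX3;H2][#6] is the SMARTS for a primary amine: a trivalent nitrogen with two H attached to carbon.
The molecule has a nitrile (-C#N), but the nitrogen is NX1 (triple-bonded), not NX3 with two H; nothing else fits, so there are 0 matches.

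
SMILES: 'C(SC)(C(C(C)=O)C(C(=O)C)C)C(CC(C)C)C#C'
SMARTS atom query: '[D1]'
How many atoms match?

9

The query [D1] means: atom with exactly one heavy-atom neighbour (degree 1).
Check the 19 heavy atoms by environment: 7× C (D1) → match; 7× C (D3) → no; 2× C (D2) → no; 2× O (D1) → match; 1× S (D2) → no.
Summing the matching environments: 7 + 2 = 9 matching atoms.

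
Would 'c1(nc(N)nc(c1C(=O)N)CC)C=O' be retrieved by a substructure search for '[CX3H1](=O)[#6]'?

The pattern [CX3H1](=O)[#6] describes an sp2 carbon with one H, double-bonded to O and single-bonded to carbon — an aldehyde.
The molecule carries an aldehyde (-CHO), whose atoms satisfy every constraint of the query, so the pattern matches.

Yes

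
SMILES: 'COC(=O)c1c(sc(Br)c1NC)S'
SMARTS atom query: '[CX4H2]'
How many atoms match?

0

Check the 13 heavy atoms by environment: 1× s (aromatic, H0, X2) → no; 4× c (aromatic, H0, X3) → no; 1× S (H1, X2) → no; 1× N (H1, X3) → no; 2× C (H3, X4) → no; 1× Br (H0, X1) → no; 1× C (H0, X3) → no; 1× O (H0, X1) → no; 1× O (H0, X2) → no.
No environment satisfies the query, so 0 matching atoms.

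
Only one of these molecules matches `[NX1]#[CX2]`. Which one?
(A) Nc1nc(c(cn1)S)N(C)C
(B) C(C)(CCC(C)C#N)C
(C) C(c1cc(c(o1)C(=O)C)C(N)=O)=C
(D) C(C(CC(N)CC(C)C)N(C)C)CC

B

[NX1]#[CX2] describes a nitrogen triple-bonded to a two-connected carbon (a nitrile).
(A) has a primary amino group (-NH2) but the nitrogen is NX3 (three connections), not NX1 triple-bonded.
(B) contains a nitrile (-C#N), which satisfies every atom and bond constraint.
(C) has a primary amide (-C(=O)NH2) but the nitrogen is NX3, not NX1.
(D) has a primary amino group (-NH2) but the nitrogen is NX3 (three connections), not NX1 triple-bonded.
So the answer is (B).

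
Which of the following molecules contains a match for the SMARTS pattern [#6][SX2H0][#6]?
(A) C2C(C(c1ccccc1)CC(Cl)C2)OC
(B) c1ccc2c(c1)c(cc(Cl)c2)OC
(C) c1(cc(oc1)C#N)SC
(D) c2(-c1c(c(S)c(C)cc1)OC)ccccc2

[#6][SX2H0][#6] describes an aliphatic sulfur bridging two carbons with no H on the sulfur (a thioether).
(A) has a methoxy ether (-OCH3) but the bridging atom is O, not S.
(B) has a methoxy ether (-OCH3) but the bridging atom is O, not S.
(C) contains a methylthio ether (-SCH3), which satisfies every atom and bond constraint.
(D) has a methoxy ether (-OCH3) but the bridging atom is O, not S.
So the answer is (C).

C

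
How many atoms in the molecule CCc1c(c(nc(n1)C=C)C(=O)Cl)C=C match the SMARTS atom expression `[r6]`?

6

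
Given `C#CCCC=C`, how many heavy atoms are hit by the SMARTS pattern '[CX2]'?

2

Check the 6 heavy atoms by environment: 2× C (X4) → no; 2× C (X3) → no; 2× C (X2) → match.
That gives 2 matching atoms.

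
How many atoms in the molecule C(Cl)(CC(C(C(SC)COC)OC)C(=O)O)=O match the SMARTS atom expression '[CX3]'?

The query [CX3] means: C with X3: aliphatic carbon with exactly 3 total connections.
Check the 17 heavy atoms by environment: 8× C (X4) → no; 3× O (X2) → no; 2× C (X3) → match; 2× O (X1) → no; 1× Cl (X1) → no; 1× S (X2) → no.
That gives 2 matching atoms.

2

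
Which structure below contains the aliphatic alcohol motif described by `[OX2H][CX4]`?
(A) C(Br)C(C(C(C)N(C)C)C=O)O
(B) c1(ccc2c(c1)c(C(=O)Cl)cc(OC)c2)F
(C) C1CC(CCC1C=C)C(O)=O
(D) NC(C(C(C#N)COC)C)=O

[OX2H][CX4] describes a hydroxyl oxygen bound to an sp3 (X4) carbon (an aliphatic alcohol).
(A) contains a hydroxyl group (-OH), which satisfies every atom and bond constraint.
(B) has a methoxy ether (-OCH3) but the oxygen has H0 (ether), not H1.
(C) has a carboxylic acid group (-C(=O)OH) but the -OH is on a CX3 carbonyl carbon, not a CX4 carbon.
(D) has a methoxy ether (-OCH3) but the oxygen has H0 (ether), not H1.
So the answer is (A).

A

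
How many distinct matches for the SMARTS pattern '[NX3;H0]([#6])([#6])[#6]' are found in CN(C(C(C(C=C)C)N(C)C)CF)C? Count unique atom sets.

[NX3;H0]([#6])([#6])[#6] is the SMARTS for a tertiary amine: a trivalent nitrogen with no H, bonded to three carbons.
The molecule carries 2 separate instances of a dimethylamino group (-N(CH3)2) meeting every constraint; each maps to a distinct set of atoms, giving 2 matches.

2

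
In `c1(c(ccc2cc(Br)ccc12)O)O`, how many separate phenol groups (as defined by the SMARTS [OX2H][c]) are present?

2

[OX2H][c] is the SMARTS for a phenol: a hydroxyl oxygen attached to an aromatic carbon.
The molecule carries 2 separate instances of a hydroxyl group (-OH) meeting every constraint; each maps to a distinct set of atoms, giving 2 matches.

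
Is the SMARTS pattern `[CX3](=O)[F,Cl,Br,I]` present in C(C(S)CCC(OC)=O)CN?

The pattern [CX3](=O)[F,Cl,Br,I] describes a carbonyl carbon bonded to a halogen — an acyl halide.
The closest candidate here is a methyl-ester group (-C(=O)OCH3), but the carbonyl is bonded to -O-C, not to a halogen. No other fragment satisfies the full query, so there is no match.

No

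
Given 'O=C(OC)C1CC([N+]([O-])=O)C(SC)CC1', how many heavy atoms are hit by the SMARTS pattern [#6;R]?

6

The query [#6;R] means: carbon that is part of a ring.
Check the 15 heavy atoms by environment: 6× C (in 6-ring) → match; 1× N (charge +1, acyclic) → no; 1× O (charge -1, acyclic) → no; 3× O (acyclic) → no; 3× C (acyclic) → no; 1× S (acyclic) → no.
That gives 6 matching atoms.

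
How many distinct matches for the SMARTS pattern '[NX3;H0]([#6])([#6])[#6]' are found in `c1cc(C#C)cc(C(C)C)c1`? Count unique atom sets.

0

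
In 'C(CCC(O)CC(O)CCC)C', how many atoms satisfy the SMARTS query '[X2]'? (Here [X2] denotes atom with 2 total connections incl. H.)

The query [X2] means: any atom with exactly two total connections (bonds + H).
Check the 12 heavy atoms by environment: 10× C (X4) → no; 2× O (X2) → match.
That gives 2 matching atoms.

2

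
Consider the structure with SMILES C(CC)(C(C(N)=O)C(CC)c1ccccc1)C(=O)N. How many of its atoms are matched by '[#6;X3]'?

8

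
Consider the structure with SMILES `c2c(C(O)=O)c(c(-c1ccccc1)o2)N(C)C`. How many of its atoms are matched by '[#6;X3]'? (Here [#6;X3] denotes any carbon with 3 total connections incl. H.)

The query [#6;X3] means: any carbon (aromatic or not) with three total connections.
Check the 17 heavy atoms by environment: 1× o (aromatic, X2) → no; 10× c (aromatic, X3) → match; 1× N (X3) → no; 2× C (X4) → no; 1× C (X3) → match; 1× O (X1) → no; 1× O (X2) → no.
Summing the matching environments: 10 + 1 = 11 matching atoms.

11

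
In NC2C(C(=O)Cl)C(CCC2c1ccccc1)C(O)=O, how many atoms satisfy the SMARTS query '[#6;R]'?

12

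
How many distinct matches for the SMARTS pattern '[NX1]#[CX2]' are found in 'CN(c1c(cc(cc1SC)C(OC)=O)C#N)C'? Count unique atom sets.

1

[NX1]#[CX2] is the SMARTS for a nitrile: a nitrogen triple-bonded to a two-connected carbon.
Exactly one fragment in the molecule meets all constraints, giving 1 match.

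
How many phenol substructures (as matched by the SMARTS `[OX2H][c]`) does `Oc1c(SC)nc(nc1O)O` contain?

3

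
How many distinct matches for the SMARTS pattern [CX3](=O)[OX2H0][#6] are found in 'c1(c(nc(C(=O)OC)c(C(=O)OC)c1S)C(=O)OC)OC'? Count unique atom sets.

3

[CX3](=O)[OX2H0][#6] is the SMARTS for an ester: a carbonyl carbon bonded to an oxygen that is itself bonded to carbon (no H on that O).
The molecule carries 3 separate instances of a methyl-ester group (-C(=O)OCH3) meeting every constraint; each maps to a distinct set of atoms, giving 3 matches.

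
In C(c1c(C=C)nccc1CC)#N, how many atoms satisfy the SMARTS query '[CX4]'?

The query [CX4] means: C with X4: aliphatic carbon with exactly 4 total connections (bonds + H).
Check the 12 heavy atoms by environment: 1× n (aromatic, X2) → no; 5× c (aromatic, X3) → no; 2× C (X4) → match; 1× C (X2) → no; 1× N (X1) → no; 2× C (X3) → no.
That gives 2 matching atoms.

2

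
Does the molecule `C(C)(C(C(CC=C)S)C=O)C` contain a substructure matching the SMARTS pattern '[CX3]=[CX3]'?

Yes

The pattern [CX3]=[CX3] describes a non-aromatic C=C double bond between two sp2 carbons — an alkene.
The molecule carries a vinyl group (-CH=CH2), whose atoms satisfy every constraint of the query, so the pattern matches.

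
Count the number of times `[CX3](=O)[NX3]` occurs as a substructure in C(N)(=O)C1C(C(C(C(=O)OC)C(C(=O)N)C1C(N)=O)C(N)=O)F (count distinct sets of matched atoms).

4

[CX3](=O)[NX3] is the SMARTS for an amide: a carbonyl carbon bonded to a trivalent nitrogen.
The molecule carries 4 separate instances of a primary amide (-C(=O)NH2) meeting every constraint; each maps to a distinct set of atoms, giving 4 matches.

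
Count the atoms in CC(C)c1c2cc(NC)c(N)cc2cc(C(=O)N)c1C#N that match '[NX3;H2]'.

2

The query [NX3;H2] means: aliphatic N with 3 total connections, two of them H — an -NH2 nitrogen (amine or amide).
Check the 21 heavy atoms by environment: 7× c (aromatic, H0, X3) → no; 3× c (aromatic, H1, X3) → no; 1× C (H0, X2) → no; 1× N (H0, X1) → no; 1× N (H1, X3) → no; 3× C (H3, X4) → no; 2× N (H2, X3) → match; 1× C (H1, X4) → no; 1× C (H0, X3) → no; 1× O (H0, X1) → no.
That gives 2 matching atoms.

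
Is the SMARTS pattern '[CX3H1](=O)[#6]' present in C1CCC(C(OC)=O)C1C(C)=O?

The pattern [CX3H1](=O)[#6] describes an sp2 carbon with one H, double-bonded to O and single-bonded to carbon — an aldehyde.
The closest candidate here is a methyl-ester group (-C(=O)OCH3), but the carbonyl carbon has H0, not H1. No other fragment satisfies the full query, so there is no match.

No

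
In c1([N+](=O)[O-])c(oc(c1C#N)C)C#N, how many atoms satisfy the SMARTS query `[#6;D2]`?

2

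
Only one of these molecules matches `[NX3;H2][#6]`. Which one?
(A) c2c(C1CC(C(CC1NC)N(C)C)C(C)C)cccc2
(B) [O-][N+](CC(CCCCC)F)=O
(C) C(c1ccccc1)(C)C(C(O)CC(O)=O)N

C

[NX3;H2][#6] describes a trivalent nitrogen with two H attached to carbon (a primary amine).
(A) has an N-methylamino group (-NHCH3) but the nitrogen bears two carbons and only one H (H1), not H2.
(B) has a nitro group (-[N+](=O)[O-]) but the nitrogen is [N+] with no H, not NX3H2.
(C) contains a primary amino group (-NH2), which satisfies every atom and bond constraint.
So the answer is (C).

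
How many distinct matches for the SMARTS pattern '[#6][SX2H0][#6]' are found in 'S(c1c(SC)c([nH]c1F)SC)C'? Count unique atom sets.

[#6][SX2H0][#6] is the SMARTS for a thioether: an aliphatic sulfur bridging two carbons with no H on the sulfur.
The molecule carries 3 separate instances of a methylthio ether (-SCH3) meeting every constraint; each maps to a distinct set of atoms, giving 3 matches.

3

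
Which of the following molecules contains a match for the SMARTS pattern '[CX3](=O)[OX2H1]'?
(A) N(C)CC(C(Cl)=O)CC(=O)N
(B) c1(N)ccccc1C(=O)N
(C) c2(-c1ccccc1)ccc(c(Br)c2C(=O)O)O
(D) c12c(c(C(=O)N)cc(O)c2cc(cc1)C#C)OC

C

[CX3](=O)[OX2H1] describes an sp2 carbon double-bonded to O and single-bonded to an -OH oxygen (a carboxylic acid).
(A) has an acyl chloride (-C(=O)Cl) but the carbonyl is bonded to Cl, not to an -OH oxygen.
(B) has a primary amide (-C(=O)NH2) but the carbonyl is bonded to N, not to an -OH oxygen.
(C) contains a carboxylic acid group (-C(=O)OH), which satisfies every atom and bond constraint.
(D) has a primary amide (-C(=O)NH2) but the carbonyl is bonded to N, not to an -OH oxygen.
So the answer is (C).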